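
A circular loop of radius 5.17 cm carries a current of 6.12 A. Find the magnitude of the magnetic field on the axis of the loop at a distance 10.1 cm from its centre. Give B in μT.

On the axis of a circular loop, B = μ₀IR² / [2(R²+z²)^(3/2)].
R² + z² = (0.0517)² + (0.101)² = 0.01287 m², and (R²+z²)^(3/2) = 1.46×10⁻³ m³.
B = (4π×10⁻⁷ × 6.12 × 0.002673) / (2 × 1.46×10⁻³) = 7.04×10⁻⁶ T.

B ≈ 7.04 μT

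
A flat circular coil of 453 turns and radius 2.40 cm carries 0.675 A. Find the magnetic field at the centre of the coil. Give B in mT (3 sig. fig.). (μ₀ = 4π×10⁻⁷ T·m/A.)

B ≈ 8.01 mT

For an N-turn flat coil, B = Nμ₀I/(2R) with R = 0.024 m.
B = 453 × 1.77×10⁻⁵ T = 8.01×10⁻³ T.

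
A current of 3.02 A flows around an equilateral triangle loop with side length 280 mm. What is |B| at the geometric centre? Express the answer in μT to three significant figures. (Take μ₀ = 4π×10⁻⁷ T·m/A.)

B ≈ 19.4 μT

Each side is a finite straight segment at perpendicular distance d = a/(2 tan(π/3)) = 0.08083 m from the centre, with end-angles ±π/3.
One side contributes B₁ = (μ₀I/4πd)·2 sin(π/3) = 6.47×10⁻⁶ T.
All 3 sides add in the same direction: B = 3 × 6.47×10⁻⁶ = 1.94×10⁻⁵ T.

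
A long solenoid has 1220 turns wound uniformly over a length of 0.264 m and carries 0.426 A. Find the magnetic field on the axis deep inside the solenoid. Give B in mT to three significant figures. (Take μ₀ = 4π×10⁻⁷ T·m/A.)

Inside a long solenoid, B = μ₀nI with n = 4621 turns/m.
B = 4π×10⁻⁷ × 4621 × 0.426 = 2.47×10⁻³ T.

B ≈ 2.47 mT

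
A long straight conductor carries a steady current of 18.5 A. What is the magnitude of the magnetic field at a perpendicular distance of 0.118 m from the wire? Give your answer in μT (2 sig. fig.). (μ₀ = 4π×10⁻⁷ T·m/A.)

For an infinitely long straight wire, B = μ₀I/(2πd).
B = (4π×10⁻⁷ × 18.5) / (2π × 0.118) = 3.14×10⁻⁵ T.

B ≈ 31 μT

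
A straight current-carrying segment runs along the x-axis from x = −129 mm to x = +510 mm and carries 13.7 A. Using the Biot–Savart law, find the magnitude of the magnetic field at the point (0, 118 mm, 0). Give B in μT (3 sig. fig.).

For a finite straight segment, B = (μ₀I/4πd)(sinθ₁ + sinθ₂), where θ₁, θ₂ are the angles from the perpendicular to each end.
The perpendicular distance is d = 0.118 m; the end-offsets along the wire are a = 0.129 m and b = 0.51 m.
sinθ₁ = 0.129/√(0.129²+0.118²) = 0.7379; sinθ₂ = 0.51/√(0.51²+0.118²) = 0.9743.
B = (4π×10⁻⁷ × 13.7) / (4π × 0.118) × (0.7379 + 0.9743) = 1.99×10⁻⁵ T.

B ≈ 19.9 μT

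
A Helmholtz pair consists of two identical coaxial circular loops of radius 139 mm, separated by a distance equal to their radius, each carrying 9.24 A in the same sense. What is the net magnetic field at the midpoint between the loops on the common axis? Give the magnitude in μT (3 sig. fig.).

Each loop contributes B = μ₀IR²/[2(R²+z²)^(3/2)] on the axis, with z measured from that loop.
Loop 1 (z = 0.0695 m): B₁ = 2.99×10⁻⁵ T. Loop 2 (z = 0.0695 m): B₂ = 2.99×10⁻⁵ T.
The fields add: B = B₁ + B₂ = 5.98×10⁻⁵ T.

B ≈ 59.8 μT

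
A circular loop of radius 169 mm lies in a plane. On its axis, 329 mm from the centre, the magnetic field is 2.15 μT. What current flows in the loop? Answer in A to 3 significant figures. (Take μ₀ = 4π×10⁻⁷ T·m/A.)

I ≈ 6.06 A

On the axis of a loop, B = μ₀IR²/[2(R²+z²)^(3/2)], so I = 2B(R²+z²)^(3/2)/(μ₀R²).
R² + z² = 0.02856 + 0.1082 = 0.1368 m²; raised to 3/2 gives 5.06×10⁻² m³.
I = 2 × 2.15×10⁻⁶ × 5.06×10⁻² / (1.26×10⁻⁶ × 0.02856) = 6.06 A.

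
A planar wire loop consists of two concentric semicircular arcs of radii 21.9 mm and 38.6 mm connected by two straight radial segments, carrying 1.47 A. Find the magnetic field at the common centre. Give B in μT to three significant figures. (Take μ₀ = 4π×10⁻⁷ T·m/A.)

B ≈ 9.12 μT

The radial connectors point toward the centre, so dl × r̂ = 0 and they contribute nothing.
Each semicircle gives μ₀I/(4R): inner arc 2.11×10⁻⁵ T, outer arc 1.20×10⁻⁵ T.
The two arcs carry current in opposite angular senses, so their fields oppose: B = |2.11×10⁻⁵ − 1.20×10⁻⁵| = 9.12×10⁻⁶ T.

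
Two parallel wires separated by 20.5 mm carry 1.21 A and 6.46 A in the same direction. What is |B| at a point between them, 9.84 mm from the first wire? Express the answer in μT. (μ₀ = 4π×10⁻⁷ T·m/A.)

Each long wire gives B = μ₀I/(2πd). Distances are d₁ = 0.00984 m and d₂ = 0.01066 m.
B₁ = 2.46×10⁻⁵ T, B₂ = 1.21×10⁻⁴ T.
Between parallel currents the two contributions point in opposite directions, so they subtract. B = |B₁ − B₂| = |2.46×10⁻⁵ − 1.21×10⁻⁴| = 9.66×10⁻⁵ T.

B ≈ 96.6 μT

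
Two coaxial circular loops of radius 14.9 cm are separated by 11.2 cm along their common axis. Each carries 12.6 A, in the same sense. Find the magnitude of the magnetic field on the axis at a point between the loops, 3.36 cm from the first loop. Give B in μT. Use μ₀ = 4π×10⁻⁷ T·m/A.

Each loop contributes B = μ₀IR²/[2(R²+z²)^(3/2)] on the axis, with z measured from that loop.
Loop 1 (z = 0.0336 m): B₁ = 4.93×10⁻⁵ T. Loop 2 (z = 0.0784 m): B₂ = 3.68×10⁻⁵ T.
The fields add: B = B₁ + B₂ = 8.61×10⁻⁵ T.

B ≈ 86.1 μT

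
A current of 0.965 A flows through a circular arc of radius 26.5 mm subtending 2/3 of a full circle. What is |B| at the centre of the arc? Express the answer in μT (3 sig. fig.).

B ≈ 15.3 μT

The Biot–Savart field of a circular arc at its centre is B = μ₀Iφ/(4πR), with φ = 4.189 rad.
B = (4π×10⁻⁷ × 0.965 × 4.189) / (4π × 0.0265) = 1.53×10⁻⁵ T.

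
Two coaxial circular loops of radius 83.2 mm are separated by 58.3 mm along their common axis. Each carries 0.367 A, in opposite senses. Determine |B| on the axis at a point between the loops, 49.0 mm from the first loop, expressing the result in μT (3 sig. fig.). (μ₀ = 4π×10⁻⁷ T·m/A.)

Each loop contributes B = μ₀IR²/[2(R²+z²)^(3/2)] on the axis, with z measured from that loop.
Loop 1 (z = 0.049 m): B₁ = 1.77×10⁻⁶ T. Loop 2 (z = 0.0093 m): B₂ = 2.72×10⁻⁶ T.
The fields oppose: B = |B₁ − B₂| = 9.47×10⁻⁷ T.

B ≈ 0.947 μT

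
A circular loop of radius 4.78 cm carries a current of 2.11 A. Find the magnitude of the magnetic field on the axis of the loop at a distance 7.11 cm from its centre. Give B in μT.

B ≈ 4.82 μT

On the axis of a circular loop, B = μ₀IR² / [2(R²+z²)^(3/2)].
R² + z² = (0.0478)² + (0.0711)² = 0.00734 m², and (R²+z²)^(3/2) = 6.29×10⁻⁴ m³.
B = (4π×10⁻⁷ × 2.11 × 0.002285) / (2 × 6.29×10⁻⁴) = 4.82×10⁻⁶ T.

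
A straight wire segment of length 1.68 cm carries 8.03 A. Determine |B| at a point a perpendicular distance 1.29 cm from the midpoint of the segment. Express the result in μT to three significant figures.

B ≈ 67.9 μT

For a finite straight segment, B = (μ₀I/4πd)(sinθ₁ + sinθ₂), where θ₁, θ₂ are the angles from the perpendicular to each end.
The perpendicular from the point meets the wire at its midpoint, so each end is L/2 = 0.0084 m away along the wire.
sinθ₁ = 0.0084/√(0.0084²+0.0129²) = 0.5457; sinθ₂ = 0.0084/√(0.0084²+0.0129²) = 0.5457.
B = (4π×10⁻⁷ × 8.03) / (4π × 0.0129) × (0.5457 + 0.5457) = 6.79×10⁻⁵ T.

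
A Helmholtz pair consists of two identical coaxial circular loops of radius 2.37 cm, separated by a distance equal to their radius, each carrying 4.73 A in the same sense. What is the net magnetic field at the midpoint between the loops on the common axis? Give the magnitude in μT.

Each loop contributes B = μ₀IR²/[2(R²+z²)^(3/2)] on the axis, with z measured from that loop.
Loop 1 (z = 0.01185 m): B₁ = 8.97×10⁻⁵ T. Loop 2 (z = 0.01185 m): B₂ = 8.97×10⁻⁵ T.
The fields add: B = B₁ + B₂ = 1.79×10⁻⁴ T.

B ≈ 179 μT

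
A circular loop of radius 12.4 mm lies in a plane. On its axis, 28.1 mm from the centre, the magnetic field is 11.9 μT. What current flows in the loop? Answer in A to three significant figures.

I ≈ 3.57 A

On the axis of a loop, B = μ₀IR²/[2(R²+z²)^(3/2)], so I = 2B(R²+z²)^(3/2)/(μ₀R²).
R² + z² = 0.0001538 + 0.0007896 = 0.0009434 m²; raised to 3/2 gives 2.90×10⁻⁵ m³.
I = 2 × 1.19×10⁻⁵ × 2.90×10⁻⁵ / (1.26×10⁻⁶ × 0.0001538) = 3.57 A.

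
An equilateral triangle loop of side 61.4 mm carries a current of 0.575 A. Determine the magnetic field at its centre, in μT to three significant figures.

Each side is a finite straight segment at perpendicular distance d = a/(2 tan(π/3)) = 0.01772 m from the centre, with end-angles ±π/3.
One side contributes B₁ = (μ₀I/4πd)·2 sin(π/3) = 5.62×10⁻⁶ T.
All 3 sides add in the same direction: B = 3 × 5.62×10⁻⁶ = 1.69×10⁻⁵ T.

B ≈ 16.9 μT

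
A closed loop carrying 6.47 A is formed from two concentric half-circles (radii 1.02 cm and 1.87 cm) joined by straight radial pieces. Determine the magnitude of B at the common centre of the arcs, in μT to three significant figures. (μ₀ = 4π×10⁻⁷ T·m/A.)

B ≈ 90.6 μT

The radial connectors point toward the centre, so dl × r̂ = 0 and they contribute nothing.
Each semicircle gives μ₀I/(4R): inner arc 1.99×10⁻⁴ T, outer arc 1.09×10⁻⁴ T.
The two arcs carry current in opposite angular senses, so their fields oppose: B = |1.99×10⁻⁴ − 1.09×10⁻⁴| = 9.06×10⁻⁵ T.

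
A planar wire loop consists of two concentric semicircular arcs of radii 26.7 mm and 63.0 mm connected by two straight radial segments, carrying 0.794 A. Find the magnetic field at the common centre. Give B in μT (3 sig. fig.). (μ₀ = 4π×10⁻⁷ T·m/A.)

The radial connectors point toward the centre, so dl × r̂ = 0 and they contribute nothing.
Each semicircle gives μ₀I/(4R): inner arc 9.34×10⁻⁶ T, outer arc 3.96×10⁻⁶ T.
The two arcs carry current in opposite angular senses, so their fields oppose: B = |9.34×10⁻⁶ − 3.96×10⁻⁶| = 5.38×10⁻⁶ T.

B ≈ 5.38 μT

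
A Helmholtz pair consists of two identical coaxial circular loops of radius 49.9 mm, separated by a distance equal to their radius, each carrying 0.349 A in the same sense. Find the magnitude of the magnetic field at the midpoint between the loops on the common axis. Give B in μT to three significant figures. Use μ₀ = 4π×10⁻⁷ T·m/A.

Each loop contributes B = μ₀IR²/[2(R²+z²)^(3/2)] on the axis, with z measured from that loop.
Loop 1 (z = 0.02495 m): B₁ = 3.14×10⁻⁶ T. Loop 2 (z = 0.02495 m): B₂ = 3.14×10⁻⁶ T.
The fields add: B = B₁ + B₂ = 6.29×10⁻⁶ T.

B ≈ 6.29 μT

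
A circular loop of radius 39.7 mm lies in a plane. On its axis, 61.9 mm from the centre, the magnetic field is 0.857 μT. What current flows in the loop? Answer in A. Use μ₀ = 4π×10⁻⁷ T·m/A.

On the axis of a loop, B = μ₀IR²/[2(R²+z²)^(3/2)], so I = 2B(R²+z²)^(3/2)/(μ₀R²).
R² + z² = 0.001576 + 0.003832 = 0.005408 m²; raised to 3/2 gives 3.98×10⁻⁴ m³.
I = 2 × 8.57×10⁻⁷ × 3.98×10⁻⁴ / (1.26×10⁻⁶ × 0.001576) = 0.344 A.

I ≈ 0.344 A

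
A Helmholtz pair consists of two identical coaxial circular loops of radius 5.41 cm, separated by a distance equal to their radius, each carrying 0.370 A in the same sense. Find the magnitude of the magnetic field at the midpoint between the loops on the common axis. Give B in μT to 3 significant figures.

Each loop contributes B = μ₀IR²/[2(R²+z²)^(3/2)] on the axis, with z measured from that loop.
Loop 1 (z = 0.02705 m): B₁ = 3.07×10⁻⁶ T. Loop 2 (z = 0.02705 m): B₂ = 3.07×10⁻⁶ T.
The fields add: B = B₁ + B₂ = 6.15×10⁻⁶ T.

B ≈ 6.15 μT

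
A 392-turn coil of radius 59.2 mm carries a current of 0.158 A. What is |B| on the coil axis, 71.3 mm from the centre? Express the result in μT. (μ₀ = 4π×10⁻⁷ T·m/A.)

For an N-turn flat coil, B = Nμ₀IR²/[2(R²+z²)^(3/2)] with R = 0.0592 m, z = 0.0713 m.
B = 392 × 4.37×10⁻⁷ T = 1.71×10⁻⁴ T.

B ≈ 171 μT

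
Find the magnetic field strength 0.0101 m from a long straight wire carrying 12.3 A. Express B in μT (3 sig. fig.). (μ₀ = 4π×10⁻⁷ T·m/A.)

B ≈ 244 μT

For an infinitely long straight wire, B = μ₀I/(2πd).
B = (4π×10⁻⁷ × 12.3) / (2π × 0.0101) = 2.44×10⁻⁴ T.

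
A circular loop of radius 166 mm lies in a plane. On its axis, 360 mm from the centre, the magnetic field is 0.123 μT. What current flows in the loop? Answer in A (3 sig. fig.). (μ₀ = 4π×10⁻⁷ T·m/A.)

On the axis of a loop, B = μ₀IR²/[2(R²+z²)^(3/2)], so I = 2B(R²+z²)^(3/2)/(μ₀R²).
R² + z² = 0.02756 + 0.1296 = 0.1572 m²; raised to 3/2 gives 6.23×10⁻² m³.
I = 2 × 1.23×10⁻⁷ × 6.23×10⁻² / (1.26×10⁻⁶ × 0.02756) = 0.443 A.

I ≈ 0.443 A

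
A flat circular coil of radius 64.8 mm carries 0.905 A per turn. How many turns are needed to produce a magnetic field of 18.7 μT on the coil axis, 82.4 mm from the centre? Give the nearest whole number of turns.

For an N-turn coil, B = Nμ₀IR²/[2(R²+z²)^(3/2)]. A single turn gives B₁ = 2.07×10⁻⁶ T with R = 0.0648 m, z = 0.0824 m.
N = B/B₁ = 1.87×10⁻⁵ / 2.07×10⁻⁶ = 9.02.

N = 9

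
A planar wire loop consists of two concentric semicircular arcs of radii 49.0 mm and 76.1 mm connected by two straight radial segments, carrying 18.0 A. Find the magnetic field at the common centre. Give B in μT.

B ≈ 41.1 μT

The radial connectors point toward the centre, so dl × r̂ = 0 and they contribute nothing.
Each semicircle gives μ₀I/(4R): inner arc 1.15×10⁻⁴ T, outer arc 7.43×10⁻⁵ T.
The two arcs carry current in opposite angular senses, so their fields oppose: B = |1.15×10⁻⁴ − 7.43×10⁻⁵| = 4.11×10⁻⁵ T.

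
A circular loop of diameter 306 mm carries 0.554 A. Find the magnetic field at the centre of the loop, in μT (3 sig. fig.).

B ≈ 2.28 μT

At the centre of a circular loop the Biot–Savart law gives B = μ₀I/(2R) (so R = 0.153 m).
B = (4π×10⁻⁷ × 0.554) / (2 × 0.153) = 2.28×10⁻⁶ T.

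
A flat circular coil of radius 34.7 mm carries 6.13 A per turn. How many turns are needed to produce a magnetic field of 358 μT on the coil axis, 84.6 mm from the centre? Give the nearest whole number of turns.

N = 59

For an N-turn coil, B = Nμ₀IR²/[2(R²+z²)^(3/2)]. A single turn gives B₁ = 6.07×10⁻⁶ T with R = 0.0347 m, z = 0.0846 m.
N = B/B₁ = 3.58×10⁻⁴ / 6.07×10⁻⁶ = 59.02.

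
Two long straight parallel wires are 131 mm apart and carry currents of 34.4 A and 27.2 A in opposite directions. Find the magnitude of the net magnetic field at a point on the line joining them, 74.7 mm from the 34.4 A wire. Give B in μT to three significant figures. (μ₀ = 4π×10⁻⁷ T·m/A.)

Each long wire gives B = μ₀I/(2πd). Distances are d₁ = 0.0747 m and d₂ = 0.0563 m.
B₁ = 9.21×10⁻⁵ T, B₂ = 9.66×10⁻⁵ T.
Between antiparallel currents both contributions point the same way, so they add. B = B₁ + B₂ = 9.21×10⁻⁵ + 9.66×10⁻⁵ = 1.89×10⁻⁴ T.

B ≈ 189 μT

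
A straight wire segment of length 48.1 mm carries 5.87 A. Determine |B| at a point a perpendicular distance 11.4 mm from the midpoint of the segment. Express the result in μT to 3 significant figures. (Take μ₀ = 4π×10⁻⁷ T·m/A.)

For a finite straight segment, B = (μ₀I/4πd)(sinθ₁ + sinθ₂), where θ₁, θ₂ are the angles from the perpendicular to each end.
The perpendicular from the point meets the wire at its midpoint, so each end is L/2 = 0.02405 m away along the wire.
sinθ₁ = 0.02405/√(0.02405²+0.0114²) = 0.9036; sinθ₂ = 0.02405/√(0.02405²+0.0114²) = 0.9036.
B = (4π×10⁻⁷ × 5.87) / (4π × 0.0114) × (0.9036 + 0.9036) = 9.31×10⁻⁵ T.

B ≈ 93.1 μT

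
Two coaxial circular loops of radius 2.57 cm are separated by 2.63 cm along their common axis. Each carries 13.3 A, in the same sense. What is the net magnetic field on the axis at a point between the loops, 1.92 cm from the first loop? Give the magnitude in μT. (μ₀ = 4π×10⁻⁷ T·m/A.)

B ≈ 458 μT

Each loop contributes B = μ₀IR²/[2(R²+z²)^(3/2)] on the axis, with z measured from that loop.
Loop 1 (z = 0.0192 m): B₁ = 1.67×10⁻⁴ T. Loop 2 (z = 0.0071 m): B₂ = 2.91×10⁻⁴ T.
The fields add: B = B₁ + B₂ = 4.58×10⁻⁴ T.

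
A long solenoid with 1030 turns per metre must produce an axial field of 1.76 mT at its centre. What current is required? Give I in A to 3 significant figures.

I ≈ 1.36 A

Inside a long solenoid B = μ₀nI with n = 1030 m⁻¹, so I = B/(μ₀n).
I = 1.76×10⁻³ / (4π×10⁻⁷ × 1030) = 1.36 A.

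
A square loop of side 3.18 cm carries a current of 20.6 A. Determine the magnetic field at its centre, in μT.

B ≈ 733 μT

Each side is a finite straight segment at perpendicular distance d = a/(2 tan(π/4)) = 0.0159 m from the centre, with end-angles ±π/4.
One side contributes B₁ = (μ₀I/4πd)·2 sin(π/4) = 1.83×10⁻⁴ T.
All 4 sides add in the same direction: B = 4 × 1.83×10⁻⁴ = 7.33×10⁻⁴ T.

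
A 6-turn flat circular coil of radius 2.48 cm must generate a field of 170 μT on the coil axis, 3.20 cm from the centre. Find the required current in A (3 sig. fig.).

For an N-turn coil, B = Nμ₀IR²/[2(R²+z²)^(3/2)] with R = 0.0248 m, z = 0.032 m, so I = 2B(R²+z²)^(3/2)/(Nμ₀R²) = 2 × 1.70×10⁻⁴ × 6.64×10⁻⁵ / (6 × 4π×10⁻⁷ × 0.000615) = 4.87 A.

I ≈ 4.87 A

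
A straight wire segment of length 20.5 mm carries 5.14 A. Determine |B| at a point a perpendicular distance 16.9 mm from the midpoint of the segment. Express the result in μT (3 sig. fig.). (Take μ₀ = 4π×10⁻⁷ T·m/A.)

B ≈ 31.5 μT

For a finite straight segment, B = (μ₀I/4πd)(sinθ₁ + sinθ₂), where θ₁, θ₂ are the angles from the perpendicular to each end.
The perpendicular from the point meets the wire at its midpoint, so each end is L/2 = 0.01025 m away along the wire.
sinθ₁ = 0.01025/√(0.01025²+0.0169²) = 0.5186; sinθ₂ = 0.01025/√(0.01025²+0.0169²) = 0.5186.
B = (4π×10⁻⁷ × 5.14) / (4π × 0.0169) × (0.5186 + 0.5186) = 3.15×10⁻⁵ T.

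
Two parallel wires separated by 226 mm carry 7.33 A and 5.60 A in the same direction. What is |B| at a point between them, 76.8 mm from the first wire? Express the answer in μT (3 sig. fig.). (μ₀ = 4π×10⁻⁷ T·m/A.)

B ≈ 11.6 μT

Each long wire gives B = μ₀I/(2πd). Distances are d₁ = 0.0768 m and d₂ = 0.1492 m.
B₁ = 1.91×10⁻⁵ T, B₂ = 7.51×10⁻⁶ T.
Between parallel currents the two contributions point in opposite directions, so they subtract. B = |B₁ − B₂| = |1.91×10⁻⁵ − 7.51×10⁻⁶| = 1.16×10⁻⁵ T.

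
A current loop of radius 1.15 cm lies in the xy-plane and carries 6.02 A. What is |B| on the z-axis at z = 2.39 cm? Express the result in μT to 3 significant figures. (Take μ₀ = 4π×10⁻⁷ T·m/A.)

B ≈ 26.8 μT

On the axis of a circular loop, B = μ₀IR² / [2(R²+z²)^(3/2)].
R² + z² = (0.0115)² + (0.0239)² = 0.0007035 m², and (R²+z²)^(3/2) = 1.87×10⁻⁵ m³.
B = (4π×10⁻⁷ × 6.02 × 0.0001322) / (2 × 1.87×10⁻⁵) = 2.68×10⁻⁵ T.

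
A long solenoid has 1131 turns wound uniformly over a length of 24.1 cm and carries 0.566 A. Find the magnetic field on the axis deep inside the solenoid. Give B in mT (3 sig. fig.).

B ≈ 3.34 mT

Inside a long solenoid, B = μ₀nI with n = 4693 turns/m.
B = 4π×10⁻⁷ × 4693 × 0.566 = 3.34×10⁻³ T.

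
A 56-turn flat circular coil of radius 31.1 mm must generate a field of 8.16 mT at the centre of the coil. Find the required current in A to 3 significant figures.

For an N-turn coil, B = Nμ₀I/(2R) with R = 0.0311 m, so I = 2RB/(Nμ₀) = 2 × 0.0311 × 8.16×10⁻³ / (56 × 4π×10⁻⁷) = 7.21 A.

I ≈ 7.21 A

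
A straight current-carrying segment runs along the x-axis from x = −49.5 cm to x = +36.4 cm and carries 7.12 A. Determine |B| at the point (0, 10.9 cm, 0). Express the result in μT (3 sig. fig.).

B ≈ 12.6 μT

For a finite straight segment, B = (μ₀I/4πd)(sinθ₁ + sinθ₂), where θ₁, θ₂ are the angles from the perpendicular to each end.
The perpendicular distance is d = 0.109 m; the end-offsets along the wire are a = 0.495 m and b = 0.364 m.
sinθ₁ = 0.495/√(0.495²+0.109²) = 0.9766; sinθ₂ = 0.364/√(0.364²+0.109²) = 0.9580.
B = (4π×10⁻⁷ × 7.12) / (4π × 0.109) × (0.9766 + 0.9580) = 1.26×10⁻⁵ T.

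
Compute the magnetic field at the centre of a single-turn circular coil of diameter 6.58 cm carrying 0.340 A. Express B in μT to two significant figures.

B ≈ 6.5 μT

At the centre of a circular loop the Biot–Savart law gives B = μ₀I/(2R) (so R = 0.0329 m).
B = (4π×10⁻⁷ × 0.340) / (2 × 0.0329) = 6.49×10⁻⁶ T.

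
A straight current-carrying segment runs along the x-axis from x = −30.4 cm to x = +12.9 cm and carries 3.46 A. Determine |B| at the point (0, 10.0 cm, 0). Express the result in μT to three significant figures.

For a finite straight segment, B = (μ₀I/4πd)(sinθ₁ + sinθ₂), where θ₁, θ₂ are the angles from the perpendicular to each end.
The perpendicular distance is d = 0.1 m; the end-offsets along the wire are a = 0.304 m and b = 0.129 m.
sinθ₁ = 0.304/√(0.304²+0.1²) = 0.9499; sinθ₂ = 0.129/√(0.129²+0.1²) = 0.7903.
B = (4π×10⁻⁷ × 3.46) / (4π × 0.1) × (0.9499 + 0.7903) = 6.02×10⁻⁶ T.

B ≈ 6.02 μT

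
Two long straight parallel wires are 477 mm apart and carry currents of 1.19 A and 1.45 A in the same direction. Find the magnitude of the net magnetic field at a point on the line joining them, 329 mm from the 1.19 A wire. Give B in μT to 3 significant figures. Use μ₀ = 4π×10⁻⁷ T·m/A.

B ≈ 1.24 μT

Each long wire gives B = μ₀I/(2πd). Distances are d₁ = 0.329 m and d₂ = 0.148 m.
B₁ = 7.23×10⁻⁷ T, B₂ = 1.96×10⁻⁶ T.
Between parallel currents the two contributions point in opposite directions, so they subtract. B = |B₁ − B₂| = |7.23×10⁻⁷ − 1.96×10⁻⁶| = 1.24×10⁻⁶ T.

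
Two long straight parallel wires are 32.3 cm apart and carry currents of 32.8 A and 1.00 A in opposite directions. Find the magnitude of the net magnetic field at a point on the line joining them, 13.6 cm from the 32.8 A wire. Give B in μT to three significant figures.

B ≈ 49.3 μT

Each long wire gives B = μ₀I/(2πd). Distances are d₁ = 0.136 m and d₂ = 0.187 m.
B₁ = 4.82×10⁻⁵ T, B₂ = 1.07×10⁻⁶ T.
Between antiparallel currents both contributions point the same way, so they add. B = B₁ + B₂ = 4.82×10⁻⁵ + 1.07×10⁻⁶ = 4.93×10⁻⁵ T.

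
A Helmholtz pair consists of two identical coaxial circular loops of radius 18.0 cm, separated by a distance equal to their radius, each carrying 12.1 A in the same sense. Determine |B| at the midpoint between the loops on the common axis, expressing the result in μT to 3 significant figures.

B ≈ 60.4 μT

Each loop contributes B = μ₀IR²/[2(R²+z²)^(3/2)] on the axis, with z measured from that loop.
Loop 1 (z = 0.09 m): B₁ = 3.02×10⁻⁵ T. Loop 2 (z = 0.09 m): B₂ = 3.02×10⁻⁵ T.
The fields add: B = B₁ + B₂ = 6.04×10⁻⁵ T.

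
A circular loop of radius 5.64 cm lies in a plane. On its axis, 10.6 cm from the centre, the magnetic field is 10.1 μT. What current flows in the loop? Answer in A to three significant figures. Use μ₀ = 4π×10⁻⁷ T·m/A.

On the axis of a loop, B = μ₀IR²/[2(R²+z²)^(3/2)], so I = 2B(R²+z²)^(3/2)/(μ₀R²).
R² + z² = 0.003181 + 0.01124 = 0.01442 m²; raised to 3/2 gives 1.73×10⁻³ m³.
I = 2 × 1.01×10⁻⁵ × 1.73×10⁻³ / (1.26×10⁻⁶ × 0.003181) = 8.75 A.

I ≈ 8.75 A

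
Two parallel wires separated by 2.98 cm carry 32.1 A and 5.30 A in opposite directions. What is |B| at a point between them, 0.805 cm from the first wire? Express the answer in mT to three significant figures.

B ≈ 0.846 mT

Each long wire gives B = μ₀I/(2πd). Distances are d₁ = 0.00805 m and d₂ = 0.02175 m.
B₁ = 7.98×10⁻⁴ T, B₂ = 4.87×10⁻⁵ T.
Between antiparallel currents both contributions point the same way, so they add. B = B₁ + B₂ = 7.98×10⁻⁴ + 4.87×10⁻⁵ = 8.46×10⁻⁴ T.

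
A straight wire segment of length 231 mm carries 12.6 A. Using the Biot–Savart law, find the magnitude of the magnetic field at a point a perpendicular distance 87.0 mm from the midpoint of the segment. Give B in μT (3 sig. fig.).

B ≈ 23.1 μT

For a finite straight segment, B = (μ₀I/4πd)(sinθ₁ + sinθ₂), where θ₁, θ₂ are the angles from the perpendicular to each end.
The perpendicular from the point meets the wire at its midpoint, so each end is L/2 = 0.1155 m away along the wire.
sinθ₁ = 0.1155/√(0.1155²+0.087²) = 0.7988; sinθ₂ = 0.1155/√(0.1155²+0.087²) = 0.7988.
B = (4π×10⁻⁷ × 12.6) / (4π × 0.087) × (0.7988 + 0.7988) = 2.31×10⁻⁵ T.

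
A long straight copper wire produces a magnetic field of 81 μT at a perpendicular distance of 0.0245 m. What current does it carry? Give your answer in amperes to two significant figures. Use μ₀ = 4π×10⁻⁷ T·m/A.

For a long straight wire B = μ₀I/(2πd), so I = 2πdB/μ₀.
I = 2π × 0.0245 × 8.10×10⁻⁵ / (4π×10⁻⁷) = 9.92 A.

I ≈ 9.9 A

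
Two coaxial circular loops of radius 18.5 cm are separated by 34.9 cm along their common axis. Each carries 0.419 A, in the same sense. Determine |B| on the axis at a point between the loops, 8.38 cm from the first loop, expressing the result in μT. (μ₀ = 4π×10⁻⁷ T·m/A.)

B ≈ 1.34 μT

Each loop contributes B = μ₀IR²/[2(R²+z²)^(3/2)] on the axis, with z measured from that loop.
Loop 1 (z = 0.0838 m): B₁ = 1.08×10⁻⁶ T. Loop 2 (z = 0.2652 m): B₂ = 2.67×10⁻⁷ T.
The fields add: B = B₁ + B₂ = 1.34×10⁻⁶ T.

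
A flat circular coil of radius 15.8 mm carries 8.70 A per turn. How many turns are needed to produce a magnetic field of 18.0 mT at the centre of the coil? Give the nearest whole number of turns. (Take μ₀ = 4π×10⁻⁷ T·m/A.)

For an N-turn coil, B = Nμ₀I/(2R). A single turn gives B₁ = 3.46×10⁻⁴ T with R = 0.0158 m.
N = B/B₁ = 1.80×10⁻² / 3.46×10⁻⁴ = 52.03.

N = 52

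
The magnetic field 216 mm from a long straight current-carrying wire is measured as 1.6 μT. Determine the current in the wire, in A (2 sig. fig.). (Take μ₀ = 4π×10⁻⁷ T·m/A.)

I ≈ 1.7 A

For a long straight wire B = μ₀I/(2πd), so I = 2πdB/μ₀.
I = 2π × 0.216 × 1.60×10⁻⁶ / (4π×10⁻⁷) = 1.73 A.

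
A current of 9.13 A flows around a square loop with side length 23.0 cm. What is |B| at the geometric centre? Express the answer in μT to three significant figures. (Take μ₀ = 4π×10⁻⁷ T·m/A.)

B ≈ 44.9 μT

Each side is a finite straight segment at perpendicular distance d = a/(2 tan(π/4)) = 0.115 m from the centre, with end-angles ±π/4.
One side contributes B₁ = (μ₀I/4πd)·2 sin(π/4) = 1.12×10⁻⁵ T.
All 4 sides add in the same direction: B = 4 × 1.12×10⁻⁵ = 4.49×10⁻⁵ T.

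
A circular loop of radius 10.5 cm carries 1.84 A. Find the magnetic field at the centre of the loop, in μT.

At the centre of a circular loop the Biot–Savart law gives B = μ₀I/(2R).
B = (4π×10⁻⁷ × 1.84) / (2 × 0.105) = 1.10×10⁻⁵ T.

B ≈ 11.0 μT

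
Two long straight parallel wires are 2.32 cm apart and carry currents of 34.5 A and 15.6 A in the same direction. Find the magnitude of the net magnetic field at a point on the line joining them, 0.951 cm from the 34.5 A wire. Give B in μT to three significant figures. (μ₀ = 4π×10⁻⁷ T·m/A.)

B ≈ 498 μT

Each long wire gives B = μ₀I/(2πd). Distances are d₁ = 0.00951 m and d₂ = 0.01369 m.
B₁ = 7.26×10⁻⁴ T, B₂ = 2.28×10⁻⁴ T.
Between parallel currents the two contributions point in opposite directions, so they subtract. B = |B₁ − B₂| = |7.26×10⁻⁴ − 2.28×10⁻⁴| = 4.98×10⁻⁴ T.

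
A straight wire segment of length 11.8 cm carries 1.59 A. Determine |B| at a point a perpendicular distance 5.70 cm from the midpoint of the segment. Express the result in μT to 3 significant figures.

For a finite straight segment, B = (μ₀I/4πd)(sinθ₁ + sinθ₂), where θ₁, θ₂ are the angles from the perpendicular to each end.
The perpendicular from the point meets the wire at its midpoint, so each end is L/2 = 0.059 m away along the wire.
sinθ₁ = 0.059/√(0.059²+0.057²) = 0.7192; sinθ₂ = 0.059/√(0.059²+0.057²) = 0.7192.
B = (4π×10⁻⁷ × 1.59) / (4π × 0.057) × (0.7192 + 0.7192) = 4.01×10⁻⁶ T.

B ≈ 4.01 μT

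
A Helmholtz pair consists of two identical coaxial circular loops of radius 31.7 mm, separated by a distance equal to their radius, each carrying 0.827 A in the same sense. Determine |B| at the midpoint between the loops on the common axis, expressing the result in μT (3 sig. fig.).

B ≈ 23.5 μT

Each loop contributes B = μ₀IR²/[2(R²+z²)^(3/2)] on the axis, with z measured from that loop.
Loop 1 (z = 0.01585 m): B₁ = 1.17×10⁻⁵ T. Loop 2 (z = 0.01585 m): B₂ = 1.17×10⁻⁵ T.
The fields add: B = B₁ + B₂ = 2.35×10⁻⁵ T.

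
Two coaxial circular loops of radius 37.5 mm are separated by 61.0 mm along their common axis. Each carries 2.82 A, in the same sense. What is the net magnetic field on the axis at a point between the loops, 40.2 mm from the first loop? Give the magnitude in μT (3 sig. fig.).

B ≈ 46.6 μT

Each loop contributes B = μ₀IR²/[2(R²+z²)^(3/2)] on the axis, with z measured from that loop.
Loop 1 (z = 0.0402 m): B₁ = 1.50×10⁻⁵ T. Loop 2 (z = 0.0208 m): B₂ = 3.16×10⁻⁵ T.
The fields add: B = B₁ + B₂ = 4.66×10⁻⁵ T.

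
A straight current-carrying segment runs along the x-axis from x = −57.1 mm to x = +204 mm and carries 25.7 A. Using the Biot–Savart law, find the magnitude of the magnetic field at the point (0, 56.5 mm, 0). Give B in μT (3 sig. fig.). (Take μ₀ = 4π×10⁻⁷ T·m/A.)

B ≈ 76.2 μT

For a finite straight segment, B = (μ₀I/4πd)(sinθ₁ + sinθ₂), where θ₁, θ₂ are the angles from the perpendicular to each end.
The perpendicular distance is d = 0.0565 m; the end-offsets along the wire are a = 0.0571 m and b = 0.204 m.
sinθ₁ = 0.0571/√(0.0571²+0.0565²) = 0.7108; sinθ₂ = 0.204/√(0.204²+0.0565²) = 0.9637.
B = (4π×10⁻⁷ × 25.7) / (4π × 0.0565) × (0.7108 + 0.9637) = 7.62×10⁻⁵ T.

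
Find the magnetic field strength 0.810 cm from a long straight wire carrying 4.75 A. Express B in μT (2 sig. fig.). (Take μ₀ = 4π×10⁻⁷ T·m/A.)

B ≈ 120 μT

For an infinitely long straight wire, B = μ₀I/(2πd).
B = (4π×10⁻⁷ × 4.75) / (2π × 0.0081) = 1.17×10⁻⁴ T.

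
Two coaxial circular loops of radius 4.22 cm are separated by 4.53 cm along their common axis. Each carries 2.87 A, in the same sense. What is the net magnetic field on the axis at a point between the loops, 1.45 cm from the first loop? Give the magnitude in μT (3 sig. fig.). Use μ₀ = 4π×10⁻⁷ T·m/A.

B ≈ 58.7 μT

Each loop contributes B = μ₀IR²/[2(R²+z²)^(3/2)] on the axis, with z measured from that loop.
Loop 1 (z = 0.0145 m): B₁ = 3.61×10⁻⁵ T. Loop 2 (z = 0.0308 m): B₂ = 2.25×10⁻⁵ T.
The fields add: B = B₁ + B₂ = 5.87×10⁻⁵ T.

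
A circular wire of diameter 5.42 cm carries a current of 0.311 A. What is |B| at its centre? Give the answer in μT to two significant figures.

At the centre of a circular loop the Biot–Savart law gives B = μ₀I/(2R) (so R = 0.0271 m).
B = (4π×10⁻⁷ × 0.311) / (2 × 0.0271) = 7.21×10⁻⁶ T.

B ≈ 7.2 μT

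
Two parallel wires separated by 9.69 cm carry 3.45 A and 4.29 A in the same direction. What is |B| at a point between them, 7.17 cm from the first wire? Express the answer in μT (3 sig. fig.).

Each long wire gives B = μ₀I/(2πd). Distances are d₁ = 0.0717 m and d₂ = 0.0252 m.
B₁ = 9.62×10⁻⁶ T, B₂ = 3.40×10⁻⁵ T.
Between parallel currents the two contributions point in opposite directions, so they subtract. B = |B₁ − B₂| = |9.62×10⁻⁶ − 3.40×10⁻⁵| = 2.44×10⁻⁵ T.

B ≈ 24.4 μT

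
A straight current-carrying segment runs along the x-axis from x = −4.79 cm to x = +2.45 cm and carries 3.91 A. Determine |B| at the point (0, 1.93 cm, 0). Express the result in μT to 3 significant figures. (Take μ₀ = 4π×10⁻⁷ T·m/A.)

B ≈ 34.7 μT

For a finite straight segment, B = (μ₀I/4πd)(sinθ₁ + sinθ₂), where θ₁, θ₂ are the angles from the perpendicular to each end.
The perpendicular distance is d = 0.0193 m; the end-offsets along the wire are a = 0.0479 m and b = 0.0245 m.
sinθ₁ = 0.0479/√(0.0479²+0.0193²) = 0.9275; sinθ₂ = 0.0245/√(0.0245²+0.0193²) = 0.7855.
B = (4π×10⁻⁷ × 3.91) / (4π × 0.0193) × (0.9275 + 0.7855) = 3.47×10⁻⁵ T.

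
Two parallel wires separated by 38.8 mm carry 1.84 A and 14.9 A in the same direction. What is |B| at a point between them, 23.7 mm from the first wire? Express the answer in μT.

Each long wire gives B = μ₀I/(2πd). Distances are d₁ = 0.0237 m and d₂ = 0.0151 m.
B₁ = 1.55×10⁻⁵ T, B₂ = 1.97×10⁻⁴ T.
Between parallel currents the two contributions point in opposite directions, so they subtract. B = |B₁ − B₂| = |1.55×10⁻⁵ − 1.97×10⁻⁴| = 1.82×10⁻⁴ T.

B ≈ 182 μT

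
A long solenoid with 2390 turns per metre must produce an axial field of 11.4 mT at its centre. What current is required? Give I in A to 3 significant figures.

I ≈ 3.80 A

Inside a long solenoid B = μ₀nI with n = 2390 m⁻¹, so I = B/(μ₀n).
I = 1.14×10⁻² / (4π×10⁻⁷ × 2390) = 3.80 A.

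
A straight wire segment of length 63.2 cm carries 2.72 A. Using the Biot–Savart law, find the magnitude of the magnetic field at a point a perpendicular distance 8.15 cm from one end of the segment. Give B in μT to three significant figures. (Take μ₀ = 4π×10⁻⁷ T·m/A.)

For a finite straight segment, B = (μ₀I/4πd)(sinθ₁ + sinθ₂), where θ₁, θ₂ are the angles from the perpendicular to each end.
The perpendicular foot is at one end, so the two end-offsets along the wire are 0 and L = 0.632 m.
sinθ₁ = 0/√(0²+0.0815²) = 0.0000; sinθ₂ = 0.632/√(0.632²+0.0815²) = 0.9918.
B = (4π×10⁻⁷ × 2.72) / (4π × 0.0815) × (0.0000 + 0.9918) = 3.31×10⁻⁶ T.

B ≈ 3.31 μT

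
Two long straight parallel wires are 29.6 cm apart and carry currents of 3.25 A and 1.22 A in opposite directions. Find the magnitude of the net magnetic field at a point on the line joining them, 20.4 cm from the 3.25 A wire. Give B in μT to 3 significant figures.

B ≈ 5.84 μT

Each long wire gives B = μ₀I/(2πd). Distances are d₁ = 0.204 m and d₂ = 0.092 m.
B₁ = 3.19×10⁻⁶ T, B₂ = 2.65×10⁻⁶ T.
Between antiparallel currents both contributions point the same way, so they add. B = B₁ + B₂ = 3.19×10⁻⁶ + 2.65×10⁻⁶ = 5.84×10⁻⁶ T.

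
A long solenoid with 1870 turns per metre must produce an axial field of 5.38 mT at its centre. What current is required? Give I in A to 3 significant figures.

Inside a long solenoid B = μ₀nI with n = 1870 m⁻¹, so I = B/(μ₀n).
I = 5.38×10⁻³ / (4π×10⁻⁷ × 1870) = 2.29 A.

I ≈ 2.29 A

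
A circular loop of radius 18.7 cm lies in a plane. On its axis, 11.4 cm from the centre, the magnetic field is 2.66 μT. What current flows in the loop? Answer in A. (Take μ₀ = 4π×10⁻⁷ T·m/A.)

On the axis of a loop, B = μ₀IR²/[2(R²+z²)^(3/2)], so I = 2B(R²+z²)^(3/2)/(μ₀R²).
R² + z² = 0.03497 + 0.013 = 0.04797 m²; raised to 3/2 gives 1.05×10⁻² m³.
I = 2 × 2.66×10⁻⁶ × 1.05×10⁻² / (1.26×10⁻⁶ × 0.03497) = 1.27 A.

I ≈ 1.27 A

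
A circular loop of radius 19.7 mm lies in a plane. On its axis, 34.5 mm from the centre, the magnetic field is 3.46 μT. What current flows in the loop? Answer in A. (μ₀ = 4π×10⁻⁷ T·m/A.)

On the axis of a loop, B = μ₀IR²/[2(R²+z²)^(3/2)], so I = 2B(R²+z²)^(3/2)/(μ₀R²).
R² + z² = 0.0003881 + 0.00119 = 0.001578 m²; raised to 3/2 gives 6.27×10⁻⁵ m³.
I = 2 × 3.46×10⁻⁶ × 6.27×10⁻⁵ / (1.26×10⁻⁶ × 0.0003881) = 0.890 A.

I ≈ 0.890 A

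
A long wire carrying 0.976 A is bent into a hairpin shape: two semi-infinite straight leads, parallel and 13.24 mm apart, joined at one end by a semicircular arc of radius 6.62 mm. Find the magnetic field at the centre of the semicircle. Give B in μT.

The semicircular arc contributes B_arc = μ₀I·π/(4πR) = μ₀I/(4R) = 4.63×10⁻⁵ T.
Each semi-infinite lead is at perpendicular distance R = 0.00662 m from the centre, with the perpendicular foot at its near end, so it contributes μ₀I/(4πR); both point the same way, together 2.95×10⁻⁵ T.
Arc and leads all point the same direction: B = 4.63×10⁻⁵ + 2.95×10⁻⁵ = 7.58×10⁻⁵ T.

B ≈ 75.8 μT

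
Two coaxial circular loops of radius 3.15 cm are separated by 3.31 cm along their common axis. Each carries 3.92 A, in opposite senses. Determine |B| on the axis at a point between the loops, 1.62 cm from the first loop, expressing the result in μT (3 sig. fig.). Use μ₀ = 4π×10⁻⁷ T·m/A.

Each loop contributes B = μ₀IR²/[2(R²+z²)^(3/2)] on the axis, with z measured from that loop.
Loop 1 (z = 0.0162 m): B₁ = 5.50×10⁻⁵ T. Loop 2 (z = 0.0169 m): B₂ = 5.35×10⁻⁵ T.
The fields oppose: B = |B₁ − B₂| = 1.49×10⁻⁶ T.

B ≈ 1.49 μT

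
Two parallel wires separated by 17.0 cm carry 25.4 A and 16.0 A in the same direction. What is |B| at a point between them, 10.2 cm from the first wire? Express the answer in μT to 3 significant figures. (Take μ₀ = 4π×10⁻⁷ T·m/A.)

Each long wire gives B = μ₀I/(2πd). Distances are d₁ = 0.102 m and d₂ = 0.068 m.
B₁ = 4.98×10⁻⁵ T, B₂ = 4.71×10⁻⁵ T.
Between parallel currents the two contributions point in opposite directions, so they subtract. B = |B₁ − B₂| = |4.98×10⁻⁵ − 4.71×10⁻⁵| = 2.75×10⁻⁶ T.

B ≈ 2.75 μT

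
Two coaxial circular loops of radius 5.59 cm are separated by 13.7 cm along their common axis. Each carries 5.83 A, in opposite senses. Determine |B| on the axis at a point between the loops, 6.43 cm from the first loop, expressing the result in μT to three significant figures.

Each loop contributes B = μ₀IR²/[2(R²+z²)^(3/2)] on the axis, with z measured from that loop.
Loop 1 (z = 0.0643 m): B₁ = 1.85×10⁻⁵ T. Loop 2 (z = 0.0727 m): B₂ = 1.48×10⁻⁵ T.
The fields oppose: B = |B₁ − B₂| = 3.67×10⁻⁶ T.

B ≈ 3.67 μT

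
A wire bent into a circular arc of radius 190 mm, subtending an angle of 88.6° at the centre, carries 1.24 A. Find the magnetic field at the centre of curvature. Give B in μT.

B ≈ 1.01 μT

The Biot–Savart field of a circular arc at its centre is B = μ₀Iφ/(4πR), with φ = 1.546 rad.
B = (4π×10⁻⁷ × 1.24 × 1.546) / (4π × 0.19) = 1.01×10⁻⁶ T.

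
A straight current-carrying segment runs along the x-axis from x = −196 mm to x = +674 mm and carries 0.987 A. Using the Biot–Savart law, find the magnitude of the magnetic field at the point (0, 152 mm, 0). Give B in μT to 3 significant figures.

B ≈ 1.15 μT

For a finite straight segment, B = (μ₀I/4πd)(sinθ₁ + sinθ₂), where θ₁, θ₂ are the angles from the perpendicular to each end.
The perpendicular distance is d = 0.152 m; the end-offsets along the wire are a = 0.196 m and b = 0.674 m.
sinθ₁ = 0.196/√(0.196²+0.152²) = 0.7902; sinθ₂ = 0.674/√(0.674²+0.152²) = 0.9755.
B = (4π×10⁻⁷ × 0.987) / (4π × 0.152) × (0.7902 + 0.9755) = 1.15×10⁻⁶ T.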